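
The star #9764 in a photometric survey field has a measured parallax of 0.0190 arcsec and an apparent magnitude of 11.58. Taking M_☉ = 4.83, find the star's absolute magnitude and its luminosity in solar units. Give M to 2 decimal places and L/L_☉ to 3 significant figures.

M ≈ 7.97; L/L_☉ ≈ 0.0553

d = 1/p = 1/0.0190″ = 52.63 pc
M = m − 5 log₁₀ d + 5 = 11.58 − 5·1.7212 + 5 = 7.974
M − M_☉ = 7.974 − 4.83 = 3.144
L/L_☉ = 10^(−0.4 × 3.144) = 0.05527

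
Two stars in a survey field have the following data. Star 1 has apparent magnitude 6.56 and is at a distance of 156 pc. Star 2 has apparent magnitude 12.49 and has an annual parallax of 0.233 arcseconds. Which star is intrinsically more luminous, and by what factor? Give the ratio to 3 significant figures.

Star 1: M = m − 5 log₁₀ d + 5 = 6.56 − 5·2.1931 + 5 = 0.594
Star 2: d = 1/p = 1/0.233″ = 4.292 pc
Star 2: M = m − 5 log₁₀ d + 5 = 12.49 − 5·0.6326 + 5 = 14.327
ΔM = M_1 − M_2 = 0.594 − (14.327) = -13.732; smaller M is more luminous → Star 1.
L ratio = 10^(0.4 |ΔM|) = 10^5.493 = 311100

Star 1 is more luminous, by a factor of 311000.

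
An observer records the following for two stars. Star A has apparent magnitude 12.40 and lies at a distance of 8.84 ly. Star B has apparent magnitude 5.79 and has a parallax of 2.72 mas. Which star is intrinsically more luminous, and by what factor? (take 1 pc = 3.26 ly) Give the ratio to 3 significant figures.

Star A: d = 8.84 ly / 3.26 = 2.712 pc
Star A: M = m − 5 log₁₀ d + 5 = 12.40 − 5·0.4332 + 5 = 15.234
Star B: p = 2.72 mas = 2.72×10^-3″ → d = 1/p = 367.6 pc
Star B: M = m − 5 log₁₀ d + 5 = 5.79 − 5·2.5654 + 5 = -2.037
ΔM = M_A − M_B = 15.234 − (-2.037) = 17.271; smaller M is more luminous → Star B.
L ratio = 10^(0.4 |ΔM|) = 10^6.908 = 8.098×10^6

Star B is more luminous, by a factor of 8.10×10^6.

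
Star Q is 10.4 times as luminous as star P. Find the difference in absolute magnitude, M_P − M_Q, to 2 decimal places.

Pogson: ΔM = −2.5 log₁₀(ratio) = −2.5 log₁₀(10.4) = −2.5 × 1.0170 = -2.543
Star Q is brighter so has the smaller magnitude: M_P − M_Q is positive.

M_P − M_Q ≈ 2.54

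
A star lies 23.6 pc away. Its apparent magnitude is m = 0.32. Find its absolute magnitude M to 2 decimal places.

5 log₁₀(d/10 pc) = 5 log₁₀(23.60) − 5 = 1.865
M = m − 5 log₁₀(d/10) = 0.32 − 1.865 = -1.545

M ≈ -1.54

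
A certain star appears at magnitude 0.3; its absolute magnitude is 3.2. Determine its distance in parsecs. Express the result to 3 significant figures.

Distance modulus: m − M = 0.3 − (3.2) = -2.900
m − M = 5 log₁₀ d − 5
log₁₀ d = (m − M)/5 + 1 = 0.4200
d = 10^0.4200 = 2.630 pc

d ≈ 2.63 pc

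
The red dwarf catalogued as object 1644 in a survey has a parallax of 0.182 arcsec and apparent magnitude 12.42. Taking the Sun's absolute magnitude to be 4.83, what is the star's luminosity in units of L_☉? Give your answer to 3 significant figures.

L/L_☉ ≈ 2.78×10^-4

d = 1/p = 1/0.182″ = 5.495 pc
M = m − 5 log₁₀ d + 5 = 12.42 − 5·0.7399 + 5 = 13.720
M − M_☉ = 13.720 − 4.83 = 8.890
L/L_☉ = 10^(−0.4 × 8.890) = 2.779×10^-4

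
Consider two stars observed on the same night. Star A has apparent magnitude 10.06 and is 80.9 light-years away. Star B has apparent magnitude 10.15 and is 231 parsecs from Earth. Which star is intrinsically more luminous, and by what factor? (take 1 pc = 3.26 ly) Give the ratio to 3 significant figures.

Star A: d = 80.9 ly / 3.26 = 24.82 pc
Star A: M = m − 5 log₁₀ d + 5 = 10.06 − 5·1.3947 + 5 = 8.086
Star B: M = m − 5 log₁₀ d + 5 = 10.15 − 5·2.3636 + 5 = 3.332
ΔM = M_A − M_B = 8.086 − (3.332) = 4.754; smaller M is more luminous → Star B.
L ratio = 10^(0.4 |ΔM|) = 10^1.902 = 79.76

Star B is more luminous, by a factor of 79.8.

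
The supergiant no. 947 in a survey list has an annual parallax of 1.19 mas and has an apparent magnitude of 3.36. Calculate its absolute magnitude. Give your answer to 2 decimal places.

p = 1.19 mas = 1.19×10^-3″ → d = 1/p = 840.3 pc
5 log₁₀(d/10 pc) = 5 log₁₀(840.3) − 5 = 9.622
M = m − 5 log₁₀(d/10) = 3.36 − 9.622 = -6.262

M ≈ -6.26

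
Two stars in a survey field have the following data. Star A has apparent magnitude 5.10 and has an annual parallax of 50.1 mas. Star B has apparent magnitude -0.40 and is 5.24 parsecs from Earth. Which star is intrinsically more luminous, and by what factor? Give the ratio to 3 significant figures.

Star A: p = 50.1 mas = 0.0501″ → d = 1/p = 19.96 pc
Star A: M = m − 5 log₁₀ d + 5 = 5.10 − 5·1.3002 + 5 = 3.599
Star B: M = m − 5 log₁₀ d + 5 = -0.40 − 5·0.7193 + 5 = 1.003
ΔM = M_A − M_B = 3.599 − (1.003) = 2.596; smaller M is more luminous → Star B.
L ratio = 10^(0.4 |ΔM|) = 10^1.038 = 10.92

Star B is more luminous, by a factor of 10.9.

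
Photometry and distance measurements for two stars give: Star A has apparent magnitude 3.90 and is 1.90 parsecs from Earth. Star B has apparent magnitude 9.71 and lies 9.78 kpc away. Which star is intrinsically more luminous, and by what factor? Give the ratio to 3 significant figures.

Star B is more luminous, by a factor of 126000.

Star A: M = m − 5 log₁₀ d + 5 = 3.90 − 5·0.2788 + 5 = 7.506
Star B: d = 9.78 kpc = 9780 pc
Star B: M = m − 5 log₁₀ d + 5 = 9.71 − 5·3.9903 + 5 = -5.242
ΔM = M_A − M_B = 7.506 − (-5.242) = 12.748; smaller M is more luminous → Star B.
L ratio = 10^(0.4 |ΔM|) = 10^5.099 = 125700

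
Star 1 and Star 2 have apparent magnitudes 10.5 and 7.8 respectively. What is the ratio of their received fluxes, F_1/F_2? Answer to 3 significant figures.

F_1/F_2 ≈ 0.0832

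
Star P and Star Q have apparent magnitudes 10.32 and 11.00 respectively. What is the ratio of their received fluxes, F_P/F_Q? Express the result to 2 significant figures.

F_P/F_Q ≈ 1.9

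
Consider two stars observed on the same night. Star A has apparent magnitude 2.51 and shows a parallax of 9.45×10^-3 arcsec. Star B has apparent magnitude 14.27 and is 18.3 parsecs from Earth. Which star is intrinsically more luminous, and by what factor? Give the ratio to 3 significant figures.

Star A: d = 1/p = 1/9.45×10^-3″ = 105.8 pc
Star A: M = m − 5 log₁₀ d + 5 = 2.51 − 5·2.0246 + 5 = -2.613
Star B: M = m − 5 log₁₀ d + 5 = 14.27 − 5·1.2625 + 5 = 12.958
ΔM = M_A − M_B = -2.613 − (12.958) = -15.571; smaller M is more luminous → Star A.
L ratio = 10^(0.4 |ΔM|) = 10^6.228 = 1.691×10^6

Star A is more luminous, by a factor of 1.69×10^6.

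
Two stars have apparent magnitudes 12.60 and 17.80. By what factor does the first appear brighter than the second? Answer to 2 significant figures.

Δm = 12.60 − (17.80) = -5.20
Flux ratio = 10^(−0.4 Δm) = 10^(−0.4 × -5.20) = 10^2.080 = 120.2

120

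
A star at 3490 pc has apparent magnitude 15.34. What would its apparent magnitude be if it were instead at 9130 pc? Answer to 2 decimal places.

m ≈ 17.43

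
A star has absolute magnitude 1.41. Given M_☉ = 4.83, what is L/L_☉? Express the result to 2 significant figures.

L/L_☉ ≈ 23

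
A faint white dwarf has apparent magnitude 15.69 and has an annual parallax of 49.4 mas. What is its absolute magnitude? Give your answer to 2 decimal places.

M ≈ 14.16

p = 49.4 mas = 0.0494″ → d = 1/p = 20.24 pc
5 log₁₀(d/10 pc) = 5 log₁₀(20.24) − 5 = 1.531
M = m − 5 log₁₀(d/10) = 15.69 − 1.531 = 14.159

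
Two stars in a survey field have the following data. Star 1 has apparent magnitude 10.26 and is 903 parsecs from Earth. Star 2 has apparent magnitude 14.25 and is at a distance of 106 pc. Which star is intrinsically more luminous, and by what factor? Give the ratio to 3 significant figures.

Star 1 is more luminous, by a factor of 2860.

Star 1: M = m − 5 log₁₀ d + 5 = 10.26 − 5·2.9557 + 5 = 0.482
Star 2: M = m − 5 log₁₀ d + 5 = 14.25 − 5·2.0253 + 5 = 9.123
ΔM = M_1 − M_2 = 0.482 − (9.123) = -8.642; smaller M is more luminous → Star 1.
L ratio = 10^(0.4 |ΔM|) = 10^3.457 = 2863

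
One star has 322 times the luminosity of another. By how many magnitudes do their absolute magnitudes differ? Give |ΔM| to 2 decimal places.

|ΔM| ≈ 6.27

Pogson: ΔM = −2.5 log₁₀(ratio) = −2.5 log₁₀(322) = −2.5 × 2.5079 = -6.270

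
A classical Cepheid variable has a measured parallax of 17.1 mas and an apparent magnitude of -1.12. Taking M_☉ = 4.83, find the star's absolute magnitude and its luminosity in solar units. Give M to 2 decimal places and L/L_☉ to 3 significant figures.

d = 1/p = 1000/17.1 mas = 58.48 pc
M = m − 5 log₁₀ d + 5 = -1.12 − 5·1.7670 + 5 = -4.955
M − M_☉ = -4.955 − 4.83 = -9.785
L/L_☉ = 10^(−0.4 × -9.785) = 8204

M ≈ -4.96; L/L_☉ ≈ 8200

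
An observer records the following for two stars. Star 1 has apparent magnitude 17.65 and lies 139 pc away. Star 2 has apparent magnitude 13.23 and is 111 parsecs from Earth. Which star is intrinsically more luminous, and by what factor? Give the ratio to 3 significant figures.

Star 1: M = m − 5 log₁₀ d + 5 = 17.65 − 5·2.1430 + 5 = 11.935
Star 2: M = m − 5 log₁₀ d + 5 = 13.23 − 5·2.0453 + 5 = 8.003
ΔM = M_1 − M_2 = 11.935 − (8.003) = 3.932; smaller M is more luminous → Star 2.
L ratio = 10^(0.4 |ΔM|) = 10^1.573 = 37.38

Star 2 is more luminous, by a factor of 37.4.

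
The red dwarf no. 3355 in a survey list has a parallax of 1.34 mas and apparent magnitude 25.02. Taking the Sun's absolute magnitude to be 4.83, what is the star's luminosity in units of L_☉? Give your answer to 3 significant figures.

L/L_☉ ≈ 4.68×10^-5

d = 1/p = 1000/1.34 mas = 746.3 pc
M = m − 5 log₁₀ d + 5 = 25.02 − 5·2.8729 + 5 = 15.656
M − M_☉ = 15.656 − 4.83 = 10.826
L/L_☉ = 10^(−0.4 × 10.826) = 4.675×10^-5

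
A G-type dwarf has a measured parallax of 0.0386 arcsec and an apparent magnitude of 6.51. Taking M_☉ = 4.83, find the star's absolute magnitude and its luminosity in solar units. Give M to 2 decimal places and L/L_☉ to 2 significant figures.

d = 1/p = 1/0.0386″ = 25.91 pc
M = m − 5 log₁₀ d + 5 = 6.51 − 5·1.4134 + 5 = 4.443
M − M_☉ = 4.443 − 4.83 = -0.387
L/L_☉ = 10^(−0.4 × -0.387) = 1.428

M ≈ 4.44; L/L_☉ ≈ 1.4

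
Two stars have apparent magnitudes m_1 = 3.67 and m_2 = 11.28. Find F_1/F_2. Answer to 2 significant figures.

Δm = 3.67 − (11.28) = -7.61
Flux ratio = 10^(−0.4 Δm) = 10^(−0.4 × -7.61) = 10^3.044 = 1107

F_1/F_2 ≈ 1100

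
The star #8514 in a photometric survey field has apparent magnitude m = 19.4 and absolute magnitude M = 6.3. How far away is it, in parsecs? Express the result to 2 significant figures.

d ≈ 4200 pc

Distance modulus: m − M = 19.4 − (6.3) = 13.100
m − M = 5 log₁₀ d − 5
log₁₀ d = (m − M)/5 + 1 = 3.6200
d = 10^3.6200 = 4169 pc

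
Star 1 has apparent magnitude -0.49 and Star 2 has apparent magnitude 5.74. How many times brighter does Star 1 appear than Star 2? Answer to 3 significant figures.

310

Δm = -0.49 − (5.74) = -6.23
Flux ratio = 10^(−0.4 Δm) = 10^(−0.4 × -6.23) = 10^2.492 = 310.5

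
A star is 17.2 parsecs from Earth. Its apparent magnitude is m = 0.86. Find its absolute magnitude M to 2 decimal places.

M ≈ -0.32

5 log₁₀(d/10 pc) = 5 log₁₀(17.20) − 5 = 1.178
M = m − 5 log₁₀(d/10) = 0.86 − 1.178 = -0.318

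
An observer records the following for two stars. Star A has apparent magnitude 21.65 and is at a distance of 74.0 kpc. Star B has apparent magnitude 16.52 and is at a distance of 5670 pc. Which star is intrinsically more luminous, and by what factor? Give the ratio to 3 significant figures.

Star A is more luminous, by a factor of 1.51.

Star A: d = 74.0 kpc = 74000 pc
Star A: M = m − 5 log₁₀ d + 5 = 21.65 − 5·4.8692 + 5 = 2.304
Star B: M = m − 5 log₁₀ d + 5 = 16.52 − 5·3.7536 + 5 = 2.752
ΔM = M_A − M_B = 2.304 − (2.752) = -0.448; smaller M is more luminous → Star A.
L ratio = 10^(0.4 |ΔM|) = 10^0.179 = 1.511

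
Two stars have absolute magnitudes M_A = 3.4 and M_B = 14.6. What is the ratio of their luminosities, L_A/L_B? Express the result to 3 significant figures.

ΔM = M_A − M_B = -11.2
L_A/L_B = 10^(−0.4 ΔM) = 10^4.480 = 30200

L_A/L_B ≈ 30200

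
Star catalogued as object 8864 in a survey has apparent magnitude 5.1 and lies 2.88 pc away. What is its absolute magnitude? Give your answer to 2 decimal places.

5 log₁₀(d/10 pc) = 5 log₁₀(2.880) − 5 = -2.703
M = m − 5 log₁₀(d/10) = 5.1 + 2.703 = 7.803

M ≈ 7.80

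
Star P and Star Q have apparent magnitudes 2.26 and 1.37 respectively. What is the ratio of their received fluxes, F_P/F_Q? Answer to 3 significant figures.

F_P/F_Q ≈ 0.441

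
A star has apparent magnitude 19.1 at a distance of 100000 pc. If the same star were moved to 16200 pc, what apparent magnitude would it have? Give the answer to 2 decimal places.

m ≈ 15.15

Flux ∝ 1/d², so Δm = 5 log₁₀(d₂/d₁) = 5 log₁₀(16200/100000) = -3.952
m₂ = m₁ + Δm = 19.1 + (-3.952) = 15.148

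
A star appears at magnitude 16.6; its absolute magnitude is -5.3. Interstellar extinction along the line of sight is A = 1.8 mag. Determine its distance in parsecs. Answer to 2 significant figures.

m − M = 5 log₁₀(d/10 pc) + A  ⇒  16.6 − (-5.3) − 1.8 = 5 log₁₀(d/10)
20.100 = 5 log₁₀(d/10)
log₁₀ d = (m − M − A)/5 + 1 = 5.0200
d = 10^5.0200 = 104700 pc

d ≈ 100000 pc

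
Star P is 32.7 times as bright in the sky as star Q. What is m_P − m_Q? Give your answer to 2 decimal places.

Pogson: Δm = −2.5 log₁₀(ratio) = −2.5 log₁₀(32.7) = −2.5 × 1.5145 = -3.786
Star P is brighter, so it has the smaller magnitude: the difference is negative.

m_P − m_Q ≈ -3.79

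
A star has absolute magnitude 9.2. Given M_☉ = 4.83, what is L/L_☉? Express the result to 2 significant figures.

L/L_☉ ≈ 0.018

M − M_☉ = 9.2 − 4.83 = 4.370
L/L_☉ = 10^(−0.4 (M − M_☉)) = 10^-1.748 = 0.01786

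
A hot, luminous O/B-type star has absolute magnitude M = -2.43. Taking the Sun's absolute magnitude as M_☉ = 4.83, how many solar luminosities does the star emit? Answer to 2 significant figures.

M − M_☉ = -2.43 − 4.83 = -7.260
L/L_☉ = 10^(−0.4 (M − M_☉)) = 10^2.904 = 801.7

L/L_☉ ≈ 800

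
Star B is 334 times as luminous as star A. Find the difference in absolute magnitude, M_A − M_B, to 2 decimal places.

Pogson: ΔM = −2.5 log₁₀(ratio) = −2.5 log₁₀(334) = −2.5 × 2.5237 = -6.309
Star B is brighter so has the smaller magnitude: M_A − M_B is positive.

M_A − M_B ≈ 6.31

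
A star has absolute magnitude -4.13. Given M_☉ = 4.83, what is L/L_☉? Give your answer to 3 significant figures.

L/L_☉ ≈ 3840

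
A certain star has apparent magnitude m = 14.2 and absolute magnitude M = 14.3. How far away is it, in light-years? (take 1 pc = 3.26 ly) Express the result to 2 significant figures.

d ≈ 31 ly

μ = m − M = -0.100
m − M = 5 log₁₀ d − 5
log₁₀ d = (m − M)/5 + 1 = 0.9800
d = 10^0.9800 = 9.550 pc
= 31.13 ly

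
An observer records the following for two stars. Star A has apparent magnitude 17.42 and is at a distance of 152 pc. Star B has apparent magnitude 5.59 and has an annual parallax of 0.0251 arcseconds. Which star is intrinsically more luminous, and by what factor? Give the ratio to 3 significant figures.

Star B is more luminous, by a factor of 3710.

Star A: M = m − 5 log₁₀ d + 5 = 17.42 − 5·2.1818 + 5 = 11.511
Star B: d = 1/p = 1/0.0251″ = 39.84 pc
Star B: M = m − 5 log₁₀ d + 5 = 5.59 − 5·1.6003 + 5 = 2.588
ΔM = M_A − M_B = 11.511 − (2.588) = 8.922; smaller M is more luminous → Star B.
L ratio = 10^(0.4 |ΔM|) = 10^3.569 = 3707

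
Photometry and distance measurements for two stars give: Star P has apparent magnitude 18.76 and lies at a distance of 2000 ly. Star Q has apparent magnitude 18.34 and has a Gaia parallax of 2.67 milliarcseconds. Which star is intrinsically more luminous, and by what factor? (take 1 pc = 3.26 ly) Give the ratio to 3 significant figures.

Star P: d = 2000 ly / 3.26 = 613.5 pc
Star P: M = m − 5 log₁₀ d + 5 = 18.76 − 5·2.7878 + 5 = 9.821
Star Q: p = 2.67 mas = 2.67×10^-3″ → d = 1/p = 374.5 pc
Star Q: M = m − 5 log₁₀ d + 5 = 18.34 − 5·2.5735 + 5 = 10.473
ΔM = M_P − M_Q = 9.821 − (10.473) = -0.652; smaller M is more luminous → Star P.
L ratio = 10^(0.4 |ΔM|) = 10^0.261 = 1.822

Star P is more luminous, by a factor of 1.82.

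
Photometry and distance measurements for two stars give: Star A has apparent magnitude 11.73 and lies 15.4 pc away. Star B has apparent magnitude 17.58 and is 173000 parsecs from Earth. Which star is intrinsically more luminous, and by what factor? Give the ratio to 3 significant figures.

Star B is more luminous, by a factor of 577000.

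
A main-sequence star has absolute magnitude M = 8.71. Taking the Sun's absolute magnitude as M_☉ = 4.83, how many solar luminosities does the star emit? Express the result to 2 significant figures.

L/L_☉ ≈ 0.028

M − M_☉ = 8.71 − 4.83 = 3.880
L/L_☉ = 10^(−0.4 (M − M_☉)) = 10^-1.552 = 0.02805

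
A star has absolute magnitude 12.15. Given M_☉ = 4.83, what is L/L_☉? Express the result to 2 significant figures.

L/L_☉ ≈ 1.2×10^-3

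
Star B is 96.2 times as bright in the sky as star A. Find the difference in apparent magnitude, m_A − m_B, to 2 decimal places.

Pogson: Δm = −2.5 log₁₀(ratio) = −2.5 log₁₀(96.2) = −2.5 × 1.9832 = -4.958
Star B is brighter so has the smaller magnitude: m_A − m_B is positive.

m_A − m_B ≈ 4.96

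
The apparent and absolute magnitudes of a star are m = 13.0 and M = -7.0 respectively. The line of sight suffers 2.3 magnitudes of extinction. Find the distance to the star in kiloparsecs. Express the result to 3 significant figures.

d ≈ 34.7 kpc

m − M = 5 log₁₀(d/10 pc) + A  ⇒  13.0 − (-7.0) − 2.3 = 5 log₁₀(d/10)
17.700 = 5 log₁₀(d/10)
log₁₀ d = (m − M − A)/5 + 1 = 4.5400
d = 10^4.5400 = 34670 pc
= 34.67 kpc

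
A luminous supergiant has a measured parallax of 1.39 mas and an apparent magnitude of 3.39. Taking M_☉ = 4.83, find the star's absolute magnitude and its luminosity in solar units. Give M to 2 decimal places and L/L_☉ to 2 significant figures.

d = 1/p = 1000/1.39 mas = 719.4 pc
M = m − 5 log₁₀ d + 5 = 3.39 − 5·2.8570 + 5 = -5.895
M − M_☉ = -5.895 − 4.83 = -10.725
L/L_☉ = 10^(−0.4 × -10.725) = 19500

M ≈ -5.89; L/L_☉ ≈ 19000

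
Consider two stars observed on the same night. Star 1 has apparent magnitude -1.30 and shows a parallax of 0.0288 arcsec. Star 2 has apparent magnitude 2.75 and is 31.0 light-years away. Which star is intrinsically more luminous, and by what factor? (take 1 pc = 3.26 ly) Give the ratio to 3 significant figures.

Star 1 is more luminous, by a factor of 556.

Star 1: d = 1/p = 1/0.0288″ = 34.72 pc
Star 1: M = m − 5 log₁₀ d + 5 = -1.30 − 5·1.5406 + 5 = -4.003
Star 2: d = 31.0 ly / 3.26 = 9.509 pc
Star 2: M = m − 5 log₁₀ d + 5 = 2.75 − 5·0.9781 + 5 = 2.859
ΔM = M_1 − M_2 = -4.003 − (2.859) = -6.862; smaller M is more luminous → Star 1.
L ratio = 10^(0.4 |ΔM|) = 10^2.745 = 555.8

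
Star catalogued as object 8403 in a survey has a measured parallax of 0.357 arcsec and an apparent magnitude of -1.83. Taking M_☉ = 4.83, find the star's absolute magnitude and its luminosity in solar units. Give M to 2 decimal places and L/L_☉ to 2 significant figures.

M ≈ 0.93; L/L_☉ ≈ 36

d = 1/p = 1/0.357″ = 2.801 pc
M = m − 5 log₁₀ d + 5 = -1.83 − 5·0.4473 + 5 = 0.933
M − M_☉ = 0.933 − 4.83 = -3.897
L/L_☉ = 10^(−0.4 × -3.897) = 36.20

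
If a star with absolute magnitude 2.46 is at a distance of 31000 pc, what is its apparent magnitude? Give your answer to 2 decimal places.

m ≈ 19.92

m = M + 5 log₁₀ d − 5 = 2.46 + 5·4.4914 − 5 = 19.917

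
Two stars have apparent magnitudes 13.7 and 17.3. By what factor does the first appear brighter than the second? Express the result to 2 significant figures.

28

Δm = 13.7 − (17.3) = -3.6
Flux ratio = 10^(−0.4 Δm) = 10^(−0.4 × -3.6) = 10^1.440 = 27.54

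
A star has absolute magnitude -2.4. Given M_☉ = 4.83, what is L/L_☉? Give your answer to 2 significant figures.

L/L_☉ ≈ 780

M − M_☉ = -2.4 − 4.83 = -7.230
L/L_☉ = 10^(−0.4 (M − M_☉)) = 10^2.892 = 779.8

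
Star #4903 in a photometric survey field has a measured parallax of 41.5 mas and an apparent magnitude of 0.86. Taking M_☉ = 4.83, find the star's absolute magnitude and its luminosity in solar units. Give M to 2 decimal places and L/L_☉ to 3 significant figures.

d = 1/p = 1000/41.5 mas = 24.10 pc
M = m − 5 log₁₀ d + 5 = 0.86 − 5·1.3820 + 5 = -1.050
M − M_☉ = -1.050 − 4.83 = -5.880
L/L_☉ = 10^(−0.4 × -5.880) = 224.9

M ≈ -1.05; L/L_☉ ≈ 225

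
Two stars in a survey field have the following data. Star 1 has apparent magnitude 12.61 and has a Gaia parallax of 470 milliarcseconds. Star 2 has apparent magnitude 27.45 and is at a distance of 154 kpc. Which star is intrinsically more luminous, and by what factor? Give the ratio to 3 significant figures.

Star 2 is more luminous, by a factor of 6070.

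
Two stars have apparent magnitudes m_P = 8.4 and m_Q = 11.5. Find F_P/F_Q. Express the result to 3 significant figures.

Δm = 8.4 − (11.5) = -3.1
Flux ratio = 10^(−0.4 Δm) = 10^(−0.4 × -3.1) = 10^1.240 = 17.38

F_P/F_Q ≈ 17.4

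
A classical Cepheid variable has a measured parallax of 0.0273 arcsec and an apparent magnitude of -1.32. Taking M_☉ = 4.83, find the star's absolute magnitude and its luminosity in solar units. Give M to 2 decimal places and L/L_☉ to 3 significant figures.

d = 1/p = 1/0.0273″ = 36.63 pc
M = m − 5 log₁₀ d + 5 = -1.32 − 5·1.5638 + 5 = -4.139
M − M_☉ = -4.139 − 4.83 = -8.969
L/L_☉ = 10^(−0.4 × -8.969) = 3870

M ≈ -4.14; L/L_☉ ≈ 3870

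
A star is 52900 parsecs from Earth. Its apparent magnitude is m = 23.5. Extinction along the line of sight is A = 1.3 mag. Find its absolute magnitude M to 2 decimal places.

5 log₁₀(d/10 pc) = 5 log₁₀(52900) − 5 = 18.617
M = m − 5 log₁₀(d/10) − A = 23.5 − 18.617 − 1.3 = 3.583

M ≈ 3.58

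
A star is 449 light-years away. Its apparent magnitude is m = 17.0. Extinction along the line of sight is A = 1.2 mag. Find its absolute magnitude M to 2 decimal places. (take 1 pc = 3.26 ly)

M ≈ 10.10

d = 449 ly / 3.26 = 137.7 pc
5 log₁₀(d/10 pc) = 5 log₁₀(137.7) − 5 = 5.695
M = m − 5 log₁₀(d/10) − A = 17.0 − 5.695 − 1.2 = 10.105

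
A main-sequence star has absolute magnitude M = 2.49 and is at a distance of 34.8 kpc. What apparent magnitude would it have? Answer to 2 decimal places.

m ≈ 20.20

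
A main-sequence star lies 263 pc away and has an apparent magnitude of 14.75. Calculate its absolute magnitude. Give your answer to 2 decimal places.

M ≈ 7.65

5 log₁₀(d/10 pc) = 5 log₁₀(263.0) − 5 = 7.100
M = m − 5 log₁₀(d/10) = 14.75 − 7.100 = 7.650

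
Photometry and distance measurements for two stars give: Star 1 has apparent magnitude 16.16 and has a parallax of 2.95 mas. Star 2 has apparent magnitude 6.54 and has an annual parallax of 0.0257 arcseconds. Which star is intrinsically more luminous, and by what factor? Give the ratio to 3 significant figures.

Star 2 is more luminous, by a factor of 92.8.

Star 1: p = 2.95 mas = 2.95×10^-3″ → d = 1/p = 339.0 pc
Star 1: M = m − 5 log₁₀ d + 5 = 16.16 − 5·2.5302 + 5 = 8.509
Star 2: d = 1/p = 1/0.0257″ = 38.91 pc
Star 2: M = m − 5 log₁₀ d + 5 = 6.54 − 5·1.5901 + 5 = 3.590
ΔM = M_1 − M_2 = 8.509 − (3.590) = 4.919; smaller M is more luminous → Star 2.
L ratio = 10^(0.4 |ΔM|) = 10^1.968 = 92.85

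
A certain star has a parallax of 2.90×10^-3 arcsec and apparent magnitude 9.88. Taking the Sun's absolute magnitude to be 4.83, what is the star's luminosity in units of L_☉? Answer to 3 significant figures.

d = 1/p = 1/2.90×10^-3″ = 344.8 pc
M = m − 5 log₁₀ d + 5 = 9.88 − 5·2.5376 + 5 = 2.192
M − M_☉ = 2.192 − 4.83 = -2.638
L/L_☉ = 10^(−0.4 × -2.638) = 11.36

L/L_☉ ≈ 11.4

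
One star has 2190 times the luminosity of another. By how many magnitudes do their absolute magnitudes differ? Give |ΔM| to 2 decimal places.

Pogson: ΔM = −2.5 log₁₀(ratio) = −2.5 log₁₀(2190) = −2.5 × 3.3404 = -8.351

|ΔM| ≈ 8.35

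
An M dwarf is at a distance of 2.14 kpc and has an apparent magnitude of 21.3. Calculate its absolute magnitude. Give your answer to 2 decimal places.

M ≈ 9.65

d = 2.14 kpc = 2140 pc
5 log₁₀(d/10 pc) = 5 log₁₀(2140) − 5 = 11.652
M = m − 5 log₁₀(d/10) = 21.3 − 11.652 = 9.648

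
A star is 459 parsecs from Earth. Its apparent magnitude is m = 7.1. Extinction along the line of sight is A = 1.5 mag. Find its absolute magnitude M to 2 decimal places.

5 log₁₀(d/10 pc) = 5 log₁₀(459.0) − 5 = 8.309
M = m − 5 log₁₀(d/10) − A = 7.1 − 8.309 − 1.5 = -2.709

M ≈ -2.71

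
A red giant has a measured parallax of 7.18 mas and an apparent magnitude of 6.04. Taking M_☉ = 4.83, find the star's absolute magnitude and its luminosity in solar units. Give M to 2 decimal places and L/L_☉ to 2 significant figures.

M ≈ 0.32; L/L_☉ ≈ 64

d = 1/p = 1000/7.18 mas = 139.3 pc
M = m − 5 log₁₀ d + 5 = 6.04 − 5·2.1439 + 5 = 0.321
M − M_☉ = 0.321 − 4.83 = -4.509
L/L_☉ = 10^(−0.4 × -4.509) = 63.64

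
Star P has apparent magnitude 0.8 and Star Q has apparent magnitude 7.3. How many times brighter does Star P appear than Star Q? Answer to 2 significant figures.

Δm = 0.8 − (7.3) = -6.5
Flux ratio = 10^(−0.4 Δm) = 10^(−0.4 × -6.5) = 10^2.600 = 398.1

400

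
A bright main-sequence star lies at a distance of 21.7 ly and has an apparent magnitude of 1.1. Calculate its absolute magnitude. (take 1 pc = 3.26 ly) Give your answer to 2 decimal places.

M ≈ 1.98

d = 21.7 ly / 3.26 = 6.656 pc
5 log₁₀(d/10 pc) = 5 log₁₀(6.656) − 5 = -0.884
M = m − 5 log₁₀(d/10) = 1.1 + 0.884 = 1.984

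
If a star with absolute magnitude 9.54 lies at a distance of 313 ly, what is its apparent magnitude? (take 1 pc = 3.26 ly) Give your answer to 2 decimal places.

m ≈ 14.45

d = 313 ly / 3.26 = 96.01 pc
m = M + 5 log₁₀ d − 5 = 9.54 + 5·1.9823 − 5 = 14.452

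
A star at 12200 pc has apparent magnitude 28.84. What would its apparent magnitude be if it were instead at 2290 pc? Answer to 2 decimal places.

m ≈ 25.21

Flux ∝ 1/d², so Δm = 5 log₁₀(d₂/d₁) = 5 log₁₀(2290/12200) = -3.633
m₂ = m₁ + Δm = 28.84 + (-3.633) = 25.207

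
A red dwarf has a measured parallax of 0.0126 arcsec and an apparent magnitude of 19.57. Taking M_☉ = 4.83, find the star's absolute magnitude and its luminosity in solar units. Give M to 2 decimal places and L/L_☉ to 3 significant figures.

d = 1/p = 1/0.0126″ = 79.37 pc
M = m − 5 log₁₀ d + 5 = 19.57 − 5·1.8996 + 5 = 15.072
M − M_☉ = 15.072 − 4.83 = 10.242
L/L_☉ = 10^(−0.4 × 10.242) = 8.003×10^-5

M ≈ 15.07; L/L_☉ ≈ 8.00×10^-5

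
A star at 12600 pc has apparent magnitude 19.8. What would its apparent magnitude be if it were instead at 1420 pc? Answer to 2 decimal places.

m ≈ 15.06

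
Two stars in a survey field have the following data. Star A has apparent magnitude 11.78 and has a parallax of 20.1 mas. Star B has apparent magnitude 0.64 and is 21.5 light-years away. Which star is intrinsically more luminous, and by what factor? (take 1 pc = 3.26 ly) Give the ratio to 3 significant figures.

Star A: p = 20.1 mas = 0.0201″ → d = 1/p = 49.75 pc
Star A: M = m − 5 log₁₀ d + 5 = 11.78 − 5·1.6968 + 5 = 8.296
Star B: d = 21.5 ly / 3.26 = 6.595 pc
Star B: M = m − 5 log₁₀ d + 5 = 0.64 − 5·0.8192 + 5 = 1.544
ΔM = M_A − M_B = 8.296 − (1.544) = 6.752; smaller M is more luminous → Star B.
L ratio = 10^(0.4 |ΔM|) = 10^2.701 = 502.2

Star B is more luminous, by a factor of 502.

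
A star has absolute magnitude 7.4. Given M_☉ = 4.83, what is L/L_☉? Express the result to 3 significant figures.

L/L_☉ ≈ 0.0938

M − M_☉ = 7.4 − 4.83 = 2.570
L/L_☉ = 10^(−0.4 (M − M_☉)) = 10^-1.028 = 0.09376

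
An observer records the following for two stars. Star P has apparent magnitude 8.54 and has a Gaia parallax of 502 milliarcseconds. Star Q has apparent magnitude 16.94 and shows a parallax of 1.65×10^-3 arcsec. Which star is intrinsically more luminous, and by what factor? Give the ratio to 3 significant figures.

Star Q is more luminous, by a factor of 40.4.

Star P: p = 502 mas = 0.502″ → d = 1/p = 1.992 pc
Star P: M = m − 5 log₁₀ d + 5 = 8.54 − 5·0.2993 + 5 = 12.044
Star Q: d = 1/p = 1/1.65×10^-3″ = 606.1 pc
Star Q: M = m − 5 log₁₀ d + 5 = 16.94 − 5·2.7825 + 5 = 8.027
ΔM = M_P − M_Q = 12.044 − (8.027) = 4.016; smaller M is more luminous → Star Q.
L ratio = 10^(0.4 |ΔM|) = 10^1.606 = 40.41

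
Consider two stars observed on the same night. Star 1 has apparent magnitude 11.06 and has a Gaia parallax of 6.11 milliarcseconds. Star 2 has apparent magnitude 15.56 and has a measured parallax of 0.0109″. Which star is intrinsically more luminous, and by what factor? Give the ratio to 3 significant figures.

Star 1 is more luminous, by a factor of 201.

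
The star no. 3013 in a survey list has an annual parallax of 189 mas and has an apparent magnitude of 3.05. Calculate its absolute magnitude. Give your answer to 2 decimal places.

M ≈ 4.43

p = 189 mas = 0.189″ → d = 1/p = 5.291 pc
5 log₁₀(d/10 pc) = 5 log₁₀(5.291) − 5 = -1.382
M = m − 5 log₁₀(d/10) = 3.05 + 1.382 = 4.432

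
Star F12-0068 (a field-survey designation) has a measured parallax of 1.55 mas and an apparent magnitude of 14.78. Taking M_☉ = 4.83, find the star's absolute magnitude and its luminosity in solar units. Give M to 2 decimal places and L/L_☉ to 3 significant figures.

M ≈ 5.73; L/L_☉ ≈ 0.436

d = 1/p = 1000/1.55 mas = 645.2 pc
M = m − 5 log₁₀ d + 5 = 14.78 − 5·2.8097 + 5 = 5.732
M − M_☉ = 5.732 − 4.83 = 0.902
L/L_☉ = 10^(−0.4 × 0.902) = 0.4358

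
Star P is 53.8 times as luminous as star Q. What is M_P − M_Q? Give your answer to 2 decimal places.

M_P − M_Q ≈ -4.33

Pogson: ΔM = −2.5 log₁₀(ratio) = −2.5 log₁₀(53.8) = −2.5 × 1.7308 = -4.327
Star P is brighter, so it has the smaller magnitude: the difference is negative.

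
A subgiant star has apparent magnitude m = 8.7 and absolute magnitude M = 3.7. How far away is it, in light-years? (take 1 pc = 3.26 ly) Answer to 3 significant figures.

d ≈ 326 ly

μ = m − M = 5.000
m − M = 5 log₁₀ d − 5
log₁₀ d = (m − M)/5 + 1 = 2.0000
d = 10^2.0000 = 100.0 pc
= 326.0 ly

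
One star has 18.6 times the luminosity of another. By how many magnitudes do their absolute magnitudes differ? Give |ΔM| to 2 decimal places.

|ΔM| ≈ 3.17

Pogson: ΔM = −2.5 log₁₀(ratio) = −2.5 log₁₀(18.6) = −2.5 × 1.2695 = -3.174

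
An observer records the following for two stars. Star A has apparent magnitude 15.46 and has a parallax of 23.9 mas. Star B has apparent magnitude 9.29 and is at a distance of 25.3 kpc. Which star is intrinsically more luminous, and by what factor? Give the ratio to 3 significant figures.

Star A: p = 23.9 mas = 0.0239″ → d = 1/p = 41.84 pc
Star A: M = m − 5 log₁₀ d + 5 = 15.46 − 5·1.6216 + 5 = 12.352
Star B: d = 25.3 kpc = 25300 pc
Star B: M = m − 5 log₁₀ d + 5 = 9.29 − 5·4.4031 + 5 = -7.726
ΔM = M_A − M_B = 12.352 − (-7.726) = 20.078; smaller M is more luminous → Star B.
L ratio = 10^(0.4 |ΔM|) = 10^8.031 = 1.074×10^8

Star B is more luminous, by a factor of 1.07×10^8.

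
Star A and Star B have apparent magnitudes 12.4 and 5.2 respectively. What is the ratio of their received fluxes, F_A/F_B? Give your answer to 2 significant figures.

F_A/F_B ≈ 1.3×10^-3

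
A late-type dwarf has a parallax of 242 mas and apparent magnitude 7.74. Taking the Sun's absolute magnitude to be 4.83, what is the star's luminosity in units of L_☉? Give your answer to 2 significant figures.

L/L_☉ ≈ 0.012

d = 1/p = 1000/242 mas = 4.132 pc
M = m − 5 log₁₀ d + 5 = 7.74 − 5·0.6162 + 5 = 9.659
M − M_☉ = 9.659 − 4.83 = 4.829
L/L_☉ = 10^(−0.4 × 4.829) = 0.01170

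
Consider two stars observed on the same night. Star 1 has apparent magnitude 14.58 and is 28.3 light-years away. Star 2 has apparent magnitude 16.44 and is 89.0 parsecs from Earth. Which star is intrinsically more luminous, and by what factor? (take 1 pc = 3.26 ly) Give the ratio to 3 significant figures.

Star 2 is more luminous, by a factor of 19.0.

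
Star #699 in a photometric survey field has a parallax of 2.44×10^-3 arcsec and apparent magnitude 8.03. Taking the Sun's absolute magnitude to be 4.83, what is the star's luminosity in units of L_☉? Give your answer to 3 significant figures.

L/L_☉ ≈ 88.1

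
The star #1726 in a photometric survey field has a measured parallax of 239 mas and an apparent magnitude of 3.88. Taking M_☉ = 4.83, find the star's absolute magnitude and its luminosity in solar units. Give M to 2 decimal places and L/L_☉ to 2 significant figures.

M ≈ 5.77; L/L_☉ ≈ 0.42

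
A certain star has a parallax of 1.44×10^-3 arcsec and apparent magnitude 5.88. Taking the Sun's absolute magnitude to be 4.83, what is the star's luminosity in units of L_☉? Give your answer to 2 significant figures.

L/L_☉ ≈ 1800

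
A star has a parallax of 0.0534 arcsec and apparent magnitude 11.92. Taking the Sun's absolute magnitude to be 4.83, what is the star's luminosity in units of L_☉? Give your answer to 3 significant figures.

d = 1/p = 1/0.0534″ = 18.73 pc
M = m − 5 log₁₀ d + 5 = 11.92 − 5·1.2725 + 5 = 10.558
M − M_☉ = 10.558 − 4.83 = 5.728
L/L_☉ = 10^(−0.4 × 5.728) = 5.116×10^-3

L/L_☉ ≈ 5.12×10^-3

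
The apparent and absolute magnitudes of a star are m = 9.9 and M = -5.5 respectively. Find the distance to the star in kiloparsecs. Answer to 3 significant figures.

Distance modulus: m − M = 9.9 − (-5.5) = 15.400
m − M = 5 log₁₀ d − 5
log₁₀ d = (m − M)/5 + 1 = 4.0800
d = 10^4.0800 = 12020 pc
= 12.02 kpc

d ≈ 12.0 kpc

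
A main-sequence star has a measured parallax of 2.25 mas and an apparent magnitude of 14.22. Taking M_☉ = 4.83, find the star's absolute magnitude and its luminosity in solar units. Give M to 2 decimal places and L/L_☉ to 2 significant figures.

M ≈ 5.98; L/L_☉ ≈ 0.35

d = 1/p = 1000/2.25 mas = 444.4 pc
M = m − 5 log₁₀ d + 5 = 14.22 − 5·2.6478 + 5 = 5.981
M − M_☉ = 5.981 − 4.83 = 1.151
L/L_☉ = 10^(−0.4 × 1.151) = 0.3464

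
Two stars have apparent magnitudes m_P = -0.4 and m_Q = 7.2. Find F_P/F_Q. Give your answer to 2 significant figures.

F_P/F_Q ≈ 1100

Δm = -0.4 − (7.2) = -7.6
Flux ratio = 10^(−0.4 Δm) = 10^(−0.4 × -7.6) = 10^3.040 = 1096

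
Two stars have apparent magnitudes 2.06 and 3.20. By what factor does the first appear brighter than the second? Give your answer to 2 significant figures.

Δm = 2.06 − (3.20) = -1.14
Flux ratio = 10^(−0.4 Δm) = 10^(−0.4 × -1.14) = 10^0.456 = 2.858

2.9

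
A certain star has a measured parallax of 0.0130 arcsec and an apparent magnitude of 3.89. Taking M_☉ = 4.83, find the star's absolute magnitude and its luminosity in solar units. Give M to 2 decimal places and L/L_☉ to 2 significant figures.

d = 1/p = 1/0.0130″ = 76.92 pc
M = m − 5 log₁₀ d + 5 = 3.89 − 5·1.8861 + 5 = -0.540
M − M_☉ = -0.540 − 4.83 = -5.370
L/L_☉ = 10^(−0.4 × -5.370) = 140.6

M ≈ -0.54; L/L_☉ ≈ 140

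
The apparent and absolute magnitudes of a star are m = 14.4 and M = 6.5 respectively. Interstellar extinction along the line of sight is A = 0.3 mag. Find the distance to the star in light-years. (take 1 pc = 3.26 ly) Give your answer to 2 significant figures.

m − M = 5 log₁₀(d/10 pc) + A  ⇒  14.4 − (6.5) − 0.3 = 5 log₁₀(d/10)
7.600 = 5 log₁₀(d/10)
log₁₀ d = (m − M − A)/5 + 1 = 2.5200
d = 10^2.5200 = 331.1 pc
= 1079 ly

d ≈ 1100 ly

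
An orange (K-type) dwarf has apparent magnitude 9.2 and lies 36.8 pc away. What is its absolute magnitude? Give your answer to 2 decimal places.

5 log₁₀(d/10 pc) = 5 log₁₀(36.80) − 5 = 2.829
M = m − 5 log₁₀(d/10) = 9.2 − 2.829 = 6.371

M ≈ 6.37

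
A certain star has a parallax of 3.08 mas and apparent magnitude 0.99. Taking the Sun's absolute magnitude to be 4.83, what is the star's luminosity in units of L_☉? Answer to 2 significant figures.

L/L_☉ ≈ 36000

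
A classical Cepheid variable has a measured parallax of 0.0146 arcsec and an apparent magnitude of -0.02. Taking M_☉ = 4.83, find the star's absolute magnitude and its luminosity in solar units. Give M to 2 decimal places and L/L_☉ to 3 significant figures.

M ≈ -4.20; L/L_☉ ≈ 4090

d = 1/p = 1/0.0146″ = 68.49 pc
M = m − 5 log₁₀ d + 5 = -0.02 − 5·1.8356 + 5 = -4.198
M − M_☉ = -4.198 − 4.83 = -9.028
L/L_☉ = 10^(−0.4 × -9.028) = 4086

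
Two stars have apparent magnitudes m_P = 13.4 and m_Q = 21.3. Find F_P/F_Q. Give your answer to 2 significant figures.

F_P/F_Q ≈ 1400

Δm = 13.4 − (21.3) = -7.9
Flux ratio = 10^(−0.4 Δm) = 10^(−0.4 × -7.9) = 10^3.160 = 1445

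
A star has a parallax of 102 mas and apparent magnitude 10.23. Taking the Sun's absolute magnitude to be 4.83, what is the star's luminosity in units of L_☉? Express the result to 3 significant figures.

L/L_☉ ≈ 6.65×10^-3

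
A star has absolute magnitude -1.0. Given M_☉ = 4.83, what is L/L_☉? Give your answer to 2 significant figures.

L/L_☉ ≈ 210

M − M_☉ = -1.0 − 4.83 = -5.830
L/L_☉ = 10^(−0.4 (M − M_☉)) = 10^2.332 = 214.8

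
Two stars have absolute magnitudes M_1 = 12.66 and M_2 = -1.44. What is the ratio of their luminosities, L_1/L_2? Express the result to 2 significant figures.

L_1/L_2 ≈ 2.3×10^-6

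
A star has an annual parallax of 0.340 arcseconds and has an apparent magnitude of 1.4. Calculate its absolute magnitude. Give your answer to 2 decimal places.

M ≈ 4.06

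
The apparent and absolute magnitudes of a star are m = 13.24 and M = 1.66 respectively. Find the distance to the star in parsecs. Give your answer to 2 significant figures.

d ≈ 2100 pc

Distance modulus: m − M = 13.24 − (1.66) = 11.580
m − M = 5 log₁₀ d − 5
log₁₀ d = (m − M)/5 + 1 = 3.3160
d = 10^3.3160 = 2070 pc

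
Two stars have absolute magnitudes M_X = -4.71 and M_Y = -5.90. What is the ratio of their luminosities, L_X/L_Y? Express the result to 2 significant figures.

L_X/L_Y ≈ 0.33

ΔM = M_X − M_Y = 1.19
L_X/L_Y = 10^(−0.4 ΔM) = 10^-0.476 = 0.3342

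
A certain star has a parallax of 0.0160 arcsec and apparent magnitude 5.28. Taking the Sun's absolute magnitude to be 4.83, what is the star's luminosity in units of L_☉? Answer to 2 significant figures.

d = 1/p = 1/0.0160″ = 62.50 pc
M = m − 5 log₁₀ d + 5 = 5.28 − 5·1.7959 + 5 = 1.301
M − M_☉ = 1.301 − 4.83 = -3.529
L/L_☉ = 10^(−0.4 × -3.529) = 25.81

L/L_☉ ≈ 26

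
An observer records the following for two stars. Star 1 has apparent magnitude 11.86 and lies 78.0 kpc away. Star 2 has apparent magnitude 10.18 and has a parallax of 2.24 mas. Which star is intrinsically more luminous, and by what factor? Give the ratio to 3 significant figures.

Star 1 is more luminous, by a factor of 6500.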